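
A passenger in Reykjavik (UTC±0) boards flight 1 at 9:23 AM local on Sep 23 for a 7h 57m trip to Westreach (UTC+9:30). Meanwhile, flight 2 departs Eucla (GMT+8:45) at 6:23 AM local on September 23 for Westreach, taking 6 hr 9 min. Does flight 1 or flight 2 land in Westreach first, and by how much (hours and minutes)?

the second, by 13 hours 33 minutes

Flight 1 departs at 9:23 AM UTC (Sep 23).
+7 hours 57 minutes → arrive 5:20 PM UTC on Sep 23.
Flight 2 in UTC: 6:23 AM − 8:45 = 9:38 PM on Sep 22.
+6 hours and 9 minutes → arrive 3:47 AM UTC on Sep 23.
Flight 2 lands earlier by 13 hours 33 minutes.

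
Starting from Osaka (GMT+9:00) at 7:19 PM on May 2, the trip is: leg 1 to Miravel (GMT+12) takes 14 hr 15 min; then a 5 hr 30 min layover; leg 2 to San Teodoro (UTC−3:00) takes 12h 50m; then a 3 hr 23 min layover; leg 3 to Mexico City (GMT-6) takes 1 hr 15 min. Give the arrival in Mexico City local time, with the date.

Convert departure to UTC: 7:19 PM − 9:00 = 10:19 AM UTC on May 2.
Add 14 hours 15 minutes leg 1 → 12:34 AM UTC (May 3).
Add 5 hours 30 minutes layover in Miravel → 6:04 AM UTC.
Add 12 hours 50 minutes leg 2 → 6:54 PM UTC.
Add 3 hours and 23 minutes layover in San Teodoro → 10:17 PM UTC.
Add 1 hour 15 minutes leg 3 → 11:32 PM UTC.
Mexico City is UTC−6:00, so local arrival = 11:32 PM − 6:00 = 5:32 PM on May 3.

5:32 PM on May 3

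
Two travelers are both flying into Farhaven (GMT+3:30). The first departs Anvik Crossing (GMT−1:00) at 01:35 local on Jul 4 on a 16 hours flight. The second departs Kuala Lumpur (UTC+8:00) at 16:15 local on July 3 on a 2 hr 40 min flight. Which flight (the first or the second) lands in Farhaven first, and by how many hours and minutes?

Flight 1 in UTC: 01:35 + 1:00 = 02:35 on Jul 4.
+16 hours → arrive 18:35 UTC on Jul 4.
Flight 2 in UTC: 16:15 − 8:00 = 08:15 on Jul 3.
+2 hours 40 minutes → arrive 10:55 UTC on Jul 3.
Flight 2 lands earlier by 31 hours 40 minutes.

the second, by 31 hours 40 minutes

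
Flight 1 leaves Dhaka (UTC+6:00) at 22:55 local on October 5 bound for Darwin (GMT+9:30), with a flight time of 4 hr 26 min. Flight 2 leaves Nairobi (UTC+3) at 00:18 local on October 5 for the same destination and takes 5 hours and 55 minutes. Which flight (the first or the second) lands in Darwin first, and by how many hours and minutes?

the second, by 18 hours 8 minutes

Flight 1 in UTC: 22:55 − 6:00 = 16:55 on Oct 5.
+4 hours 26 minutes → arrive 21:21 UTC on Oct 5.
Flight 2 in UTC: 00:18 − 3:00 = 21:18 on Oct 4.
+5 hours 55 minutes → arrive 03:13 UTC on Oct 5.
Flight 2 lands earlier by 18 hours 8 minutes.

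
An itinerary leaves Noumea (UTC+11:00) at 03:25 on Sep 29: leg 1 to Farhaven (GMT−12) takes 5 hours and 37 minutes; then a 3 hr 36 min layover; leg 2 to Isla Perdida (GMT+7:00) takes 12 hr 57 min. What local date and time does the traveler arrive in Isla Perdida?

Convert departure to UTC: 03:25 − 11:00 = 16:25 UTC on Sep 28.
Add 5 hours 37 minutes leg 1 → 22:02 UTC.
Add 3 hours and 36 minutes layover in Farhaven → 01:38 UTC (Sep 29).
Add 12 hours 57 minutes leg 2 → 14:35 UTC.
Isla Perdida is UTC+7:00, so local arrival = 14:35 + 7:00 = 21:35 on Sep 29.

21:35 on September 29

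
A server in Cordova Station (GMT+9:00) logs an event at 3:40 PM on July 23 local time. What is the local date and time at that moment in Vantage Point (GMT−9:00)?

9:40 PM on July 22

Vantage Point is 18:00 behind Cordova Station.
Shift by the zone difference: 3:40 PM − 18:00 = 9:40 PM on Jul 22 in Vantage Point.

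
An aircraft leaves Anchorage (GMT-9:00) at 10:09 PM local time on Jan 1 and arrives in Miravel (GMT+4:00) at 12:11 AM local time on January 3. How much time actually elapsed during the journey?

13 hours 2 minutes

Departure in UTC: 10:09 PM + 9:00 = 7:09 AM on Jan 2.
Arrival in UTC: 12:11 AM − 4:00 = 8:11 PM on Jan 2.
Elapsed = 8:11 PM − 7:09 AM = 13 hours 2 minutes.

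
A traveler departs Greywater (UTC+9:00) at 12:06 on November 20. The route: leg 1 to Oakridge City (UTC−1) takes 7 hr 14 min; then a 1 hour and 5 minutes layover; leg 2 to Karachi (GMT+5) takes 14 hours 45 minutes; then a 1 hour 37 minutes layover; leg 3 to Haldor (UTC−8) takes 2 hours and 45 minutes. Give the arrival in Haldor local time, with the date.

22:32 on November 20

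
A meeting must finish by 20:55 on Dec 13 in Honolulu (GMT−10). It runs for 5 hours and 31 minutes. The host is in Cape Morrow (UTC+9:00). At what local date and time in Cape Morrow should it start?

10:24 on December 14

Target end time in UTC: 20:55 + 10:00 = 06:55 on Dec 14.
Subtract 5 hours and 31 minutes → start 01:24 UTC on Dec 14.
Cape Morrow is UTC+9:00: 01:24 + 9:00 = 10:24 on Dec 14.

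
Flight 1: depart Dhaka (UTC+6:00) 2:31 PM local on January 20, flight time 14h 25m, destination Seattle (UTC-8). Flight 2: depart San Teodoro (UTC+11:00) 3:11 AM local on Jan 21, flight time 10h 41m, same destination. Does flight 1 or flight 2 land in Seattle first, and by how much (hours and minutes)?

Flight 1 in UTC: 2:31 PM − 6:00 = 8:31 AM on Jan 20.
+14 hours 25 minutes → arrive 10:56 PM UTC on Jan 20.
Flight 2 in UTC: 3:11 AM − 11:00 = 4:11 PM on Jan 20.
+10 hours and 41 minutes → arrive 2:52 AM UTC on Jan 21.
Flight 1 lands earlier by 3 hours 56 minutes.

the first, by 3 hours 56 minutes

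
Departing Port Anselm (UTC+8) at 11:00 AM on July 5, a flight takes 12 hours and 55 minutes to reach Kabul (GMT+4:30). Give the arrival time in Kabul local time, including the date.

8:25 PM on July 5

Convert departure to UTC: 11:00 AM − 8:00 = 3:00 AM UTC on Jul 5.
Add 12 hours and 55 minutes travel time → 3:55 PM UTC.
Kabul is UTC+4:30, so local arrival = 3:55 PM + 4:30 = 8:25 PM on Jul 5.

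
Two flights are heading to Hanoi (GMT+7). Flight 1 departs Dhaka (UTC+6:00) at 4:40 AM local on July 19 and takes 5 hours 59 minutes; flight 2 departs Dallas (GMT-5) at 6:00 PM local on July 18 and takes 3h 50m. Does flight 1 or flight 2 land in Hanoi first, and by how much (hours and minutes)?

the second, by 1 hour 49 minutes

Flight 1 in UTC: 4:40 AM − 6:00 = 10:40 PM on Jul 18.
+5 hours 59 minutes → arrive 4:39 AM UTC on Jul 19.
Flight 2 in UTC: 6:00 PM + 5:00 = 11:00 PM on Jul 18.
+3 hours 50 minutes → arrive 2:50 AM UTC on Jul 19.
Flight 2 lands earlier by 1 hour 49 minutes.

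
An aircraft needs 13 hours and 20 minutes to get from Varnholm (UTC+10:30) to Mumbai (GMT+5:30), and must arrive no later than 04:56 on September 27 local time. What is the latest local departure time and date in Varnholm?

20:36 on Sep 26

Target arrival in UTC: 04:56 − 5:30 = 23:26 on Sep 26.
Subtract 13 hours 20 minutes → departure 10:06 UTC on Sep 26.
Varnholm is UTC+10:30: 10:06 + 10:30 = 20:36 on Sep 26.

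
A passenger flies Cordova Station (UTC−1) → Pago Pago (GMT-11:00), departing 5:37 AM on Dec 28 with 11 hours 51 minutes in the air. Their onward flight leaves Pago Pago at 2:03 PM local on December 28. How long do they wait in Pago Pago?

Convert departure to UTC: 5:37 AM + 1:00 = 6:37 AM UTC on Dec 28.
Add 11 hours and 51 minutes flight time → 6:28 PM UTC.
Pago Pago is UTC−11:00, so local arrival = 6:28 PM − 11:00 = 7:28 AM on Dec 28.
Layover = 2:03 PM − 7:28 AM = 6 hours 35 minutes.

6 hours 35 minutes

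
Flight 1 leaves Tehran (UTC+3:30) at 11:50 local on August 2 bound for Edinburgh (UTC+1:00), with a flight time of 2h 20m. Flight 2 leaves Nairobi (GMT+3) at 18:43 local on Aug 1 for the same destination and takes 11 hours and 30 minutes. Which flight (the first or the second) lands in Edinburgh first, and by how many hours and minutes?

Flight 1 in UTC: 11:50 − 3:30 = 08:20 on Aug 2.
+2 hours and 20 minutes → arrive 10:40 UTC on Aug 2.
Flight 2 in UTC: 18:43 − 3:00 = 15:43 on Aug 1.
+11 hours and 30 minutes → arrive 03:13 UTC on Aug 2.
Flight 2 lands earlier by 7 hours 27 minutes.

the second, by 7 hours 27 minutes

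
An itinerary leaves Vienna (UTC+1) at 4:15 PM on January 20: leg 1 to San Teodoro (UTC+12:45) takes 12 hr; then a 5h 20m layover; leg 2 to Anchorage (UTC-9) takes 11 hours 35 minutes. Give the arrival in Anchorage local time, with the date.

11:10 AM on January 21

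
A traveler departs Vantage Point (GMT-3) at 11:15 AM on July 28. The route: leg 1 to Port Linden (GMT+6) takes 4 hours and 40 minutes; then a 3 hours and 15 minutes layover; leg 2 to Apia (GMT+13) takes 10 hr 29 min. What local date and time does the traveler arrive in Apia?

Convert departure to UTC: 11:15 AM + 3:00 = 2:15 PM UTC on Jul 28.
Add 4 hours 40 minutes leg 1 → 6:55 PM UTC.
Add 3 hours and 15 minutes layover in Port Linden → 10:10 PM UTC.
Add 10 hours 29 minutes leg 2 → 8:39 AM UTC (Jul 29).
Apia is UTC+13:00, so local arrival = 8:39 AM + 13:00 = 9:39 PM on Jul 29.

9:39 PM on Jul 29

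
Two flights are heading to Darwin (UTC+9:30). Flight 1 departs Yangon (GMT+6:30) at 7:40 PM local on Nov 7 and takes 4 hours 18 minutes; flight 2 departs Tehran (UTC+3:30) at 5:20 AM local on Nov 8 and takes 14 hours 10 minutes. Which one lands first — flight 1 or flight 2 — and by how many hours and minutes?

the first, by 22 hours 32 minutes

Flight 1 in UTC: 7:40 PM − 6:30 = 1:10 PM on Nov 7.
+4 hours 18 minutes → arrive 5:28 PM UTC on Nov 7.
Flight 2 in UTC: 5:20 AM − 3:30 = 1:50 AM on Nov 8.
+14 hours 10 minutes → arrive 4:00 PM UTC on Nov 8.
Flight 1 lands earlier by 22 hours 32 minutes.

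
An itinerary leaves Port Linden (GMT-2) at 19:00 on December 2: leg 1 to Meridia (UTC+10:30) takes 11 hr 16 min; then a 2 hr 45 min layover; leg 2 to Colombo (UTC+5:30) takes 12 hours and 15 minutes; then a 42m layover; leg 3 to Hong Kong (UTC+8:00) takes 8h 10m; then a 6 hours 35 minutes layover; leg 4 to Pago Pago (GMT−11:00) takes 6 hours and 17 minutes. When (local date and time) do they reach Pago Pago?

Convert departure to UTC: 19:00 + 2:00 = 21:00 UTC on Dec 2.
Add 11 hours 16 minutes leg 1 → 08:16 UTC (Dec 3).
Add 2 hours 45 minutes layover in Meridia → 11:01 UTC.
Add 12 hours and 15 minutes leg 2 → 23:16 UTC.
Add 42 minutes layover in Colombo → 23:58 UTC.
Add 8 hours 10 minutes leg 3 → 08:08 UTC (Dec 4).
Add 6 hours and 35 minutes layover in Hong Kong → 14:43 UTC.
Add 6 hours 17 minutes leg 4 → 21:00 UTC.
Pago Pago is UTC−11:00, so local arrival = 21:00 − 11:00 = 10:00 on Dec 4.

10:00 on December 4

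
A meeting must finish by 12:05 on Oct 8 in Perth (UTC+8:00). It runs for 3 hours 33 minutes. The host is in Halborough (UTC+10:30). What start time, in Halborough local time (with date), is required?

11:02 on October 8

Target end time in UTC: 12:05 − 8:00 = 04:05 on Oct 8.
Subtract 3 hours and 33 minutes → start 00:32 UTC on Oct 8.
Halborough is UTC+10:30: 00:32 + 10:30 = 11:02 on Oct 8.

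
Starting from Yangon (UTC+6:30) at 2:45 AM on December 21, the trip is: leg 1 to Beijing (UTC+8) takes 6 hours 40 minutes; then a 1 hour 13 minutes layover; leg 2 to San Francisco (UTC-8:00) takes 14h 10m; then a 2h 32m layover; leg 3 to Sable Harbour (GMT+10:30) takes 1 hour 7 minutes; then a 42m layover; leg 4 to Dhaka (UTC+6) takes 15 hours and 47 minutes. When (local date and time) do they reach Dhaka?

Convert departure to UTC: 2:45 AM − 6:30 = 8:15 PM UTC on Dec 20.
Add 6 hours 40 minutes leg 1 → 2:55 AM UTC (Dec 21).
Add 1 hour and 13 minutes layover in Beijing → 4:08 AM UTC.
Add 14 hours 10 minutes leg 2 → 6:18 PM UTC.
Add 2 hours 32 minutes layover in San Francisco → 8:50 PM UTC.
Add 1 hour 7 minutes leg 3 → 9:57 PM UTC.
Add 42 minutes layover in Sable Harbour → 10:39 PM UTC.
Add 15 hours 47 minutes leg 4 → 2:26 PM UTC (Dec 22).
Dhaka is UTC+6:00, so local arrival = 2:26 PM + 6:00 = 8:26 PM on Dec 22.

8:26 PM on Dec 22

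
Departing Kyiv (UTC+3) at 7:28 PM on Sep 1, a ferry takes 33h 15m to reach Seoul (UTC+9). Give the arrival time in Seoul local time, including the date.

Convert departure to UTC: 7:28 PM − 3:00 = 4:28 PM UTC on Sep 1.
Add 33 hours 15 minutes travel time → 1:43 AM UTC (Sep 3).
Seoul is UTC+9:00, so local arrival = 1:43 AM + 9:00 = 10:43 AM on Sep 3.

10:43 AM on Sep 3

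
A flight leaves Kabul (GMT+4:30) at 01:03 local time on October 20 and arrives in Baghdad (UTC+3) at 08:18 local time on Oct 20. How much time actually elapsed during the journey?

Departure in UTC: 01:03 − 4:30 = 20:33 on Oct 19.
Arrival in UTC: 08:18 − 3:00 = 05:18 on Oct 20.
Elapsed = 05:18 − 20:33 (+1 day) = 8 hours 45 minutes.

8 hours 45 minutes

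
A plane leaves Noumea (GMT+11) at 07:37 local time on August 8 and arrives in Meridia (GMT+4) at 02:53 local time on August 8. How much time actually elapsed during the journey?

Departure in UTC: 07:37 − 11:00 = 20:37 on Aug 7.
Arrival in UTC: 02:53 − 4:00 = 22:53 on Aug 7.
Elapsed = 22:53 − 20:37 = 2 hours 16 minutes.

2 hours 16 minutes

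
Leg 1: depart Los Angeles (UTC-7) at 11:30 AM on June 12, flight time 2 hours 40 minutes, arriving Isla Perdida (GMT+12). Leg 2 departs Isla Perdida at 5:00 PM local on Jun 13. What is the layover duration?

Convert departure to UTC: 11:30 AM + 7:00 = 6:30 PM UTC on Jun 12.
Add 2 hours 40 minutes flight time → 9:10 PM UTC.
Isla Perdida is UTC+12:00, so local arrival = 9:10 PM + 12:00 = 9:10 AM on Jun 13.
Layover = 5:00 PM − 9:10 AM = 7 hours 50 minutes.

7 hours 50 minutes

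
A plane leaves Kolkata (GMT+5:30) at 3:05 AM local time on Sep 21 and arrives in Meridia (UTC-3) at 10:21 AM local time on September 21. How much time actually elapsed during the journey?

Departure in UTC: 3:05 AM − 5:30 = 9:35 PM on Sep 20.
Arrival in UTC: 10:21 AM + 3:00 = 1:21 PM on Sep 21.
Elapsed = 1:21 PM − 9:35 PM (+1 day) = 15 hours 46 minutes.

15 hours 46 minutes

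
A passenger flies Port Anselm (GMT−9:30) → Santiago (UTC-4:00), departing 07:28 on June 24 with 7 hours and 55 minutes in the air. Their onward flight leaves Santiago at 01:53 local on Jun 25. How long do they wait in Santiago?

Convert departure to UTC: 07:28 + 9:30 = 16:58 UTC on Jun 24.
Add 7 hours 55 minutes flight time → 00:53 UTC (Jun 25).
Santiago is UTC−4:00, so local arrival = 00:53 − 4:00 = 20:53 on Jun 24.
Layover = 01:53 − 20:53 (+1 day) = 5 hours.

5 hours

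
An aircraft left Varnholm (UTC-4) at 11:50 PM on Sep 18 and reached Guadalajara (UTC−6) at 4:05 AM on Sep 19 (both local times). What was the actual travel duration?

Departure in UTC: 11:50 PM + 4:00 = 3:50 AM on Sep 19.
Arrival in UTC: 4:05 AM + 6:00 = 10:05 AM on Sep 19.
Elapsed = 10:05 AM − 3:50 AM = 6 hours 15 minutes.

6 hours 15 minutes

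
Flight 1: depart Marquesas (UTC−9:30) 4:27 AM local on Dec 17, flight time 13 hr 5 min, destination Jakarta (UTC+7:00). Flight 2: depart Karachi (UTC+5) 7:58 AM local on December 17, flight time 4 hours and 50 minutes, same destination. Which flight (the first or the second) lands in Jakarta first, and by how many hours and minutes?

the second, by 19 hours 14 minutes

Flight 1 in UTC: 4:27 AM + 9:30 = 1:57 PM on Dec 17.
+13 hours 5 minutes → arrive 3:02 AM UTC on Dec 18.
Flight 2 in UTC: 7:58 AM − 5:00 = 2:58 AM on Dec 17.
+4 hours 50 minutes → arrive 7:48 AM UTC on Dec 17.
Flight 2 lands earlier by 19 hours 14 minutes.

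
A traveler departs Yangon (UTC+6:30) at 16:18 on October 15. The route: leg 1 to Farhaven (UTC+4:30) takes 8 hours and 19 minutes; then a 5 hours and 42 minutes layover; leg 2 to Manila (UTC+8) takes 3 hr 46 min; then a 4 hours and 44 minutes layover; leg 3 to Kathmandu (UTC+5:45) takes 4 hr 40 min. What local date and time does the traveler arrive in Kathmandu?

18:44 on October 16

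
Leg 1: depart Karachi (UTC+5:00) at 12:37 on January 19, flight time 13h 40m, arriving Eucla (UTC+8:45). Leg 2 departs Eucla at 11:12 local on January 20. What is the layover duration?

5 hours 10 minutes

Convert departure to UTC: 12:37 − 5:00 = 07:37 UTC on Jan 19.
Add 13 hours 40 minutes flight time → 21:17 UTC.
Eucla is UTC+8:45, so local arrival = 21:17 + 8:45 = 06:02 on Jan 20.
Layover = 11:12 − 06:02 = 5 hours 10 minutes.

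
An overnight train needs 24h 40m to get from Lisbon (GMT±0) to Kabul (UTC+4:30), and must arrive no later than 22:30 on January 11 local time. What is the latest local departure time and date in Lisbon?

Target arrival in UTC: 22:30 − 4:30 = 18:00 on Jan 11.
Subtract 24 hours and 40 minutes → departure 17:20 UTC on Jan 10.
Lisbon is UTC+0, so departure is 17:20 on Jan 10.

17:20 on January 10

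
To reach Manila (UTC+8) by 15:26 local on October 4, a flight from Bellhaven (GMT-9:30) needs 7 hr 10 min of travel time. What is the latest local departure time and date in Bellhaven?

Target arrival in UTC: 15:26 − 8:00 = 07:26 on Oct 4.
Subtract 7 hours and 10 minutes → departure 00:16 UTC on Oct 4.
Bellhaven is UTC−9:30: 00:16 − 9:30 = 14:46 on Oct 3.

14:46 on October 3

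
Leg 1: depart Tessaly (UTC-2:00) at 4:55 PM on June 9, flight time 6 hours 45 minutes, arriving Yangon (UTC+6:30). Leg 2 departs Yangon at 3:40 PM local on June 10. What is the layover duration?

7 hours 30 minutes

Convert departure to UTC: 4:55 PM + 2:00 = 6:55 PM UTC on Jun 9.
Add 6 hours 45 minutes flight time → 1:40 AM UTC (Jun 10).
Yangon is UTC+6:30, so local arrival = 1:40 AM + 6:30 = 8:10 AM on Jun 10.
Layover = 3:40 PM − 8:10 AM = 7 hours 30 minutes.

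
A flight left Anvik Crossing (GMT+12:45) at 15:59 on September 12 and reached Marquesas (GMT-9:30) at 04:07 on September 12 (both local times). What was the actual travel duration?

Departure in UTC: 15:59 − 12:45 = 03:14 on Sep 12.
Arrival in UTC: 04:07 + 9:30 = 13:37 on Sep 12.
Elapsed = 13:37 − 03:14 = 10 hours 23 minutes.

10 hours 23 minutes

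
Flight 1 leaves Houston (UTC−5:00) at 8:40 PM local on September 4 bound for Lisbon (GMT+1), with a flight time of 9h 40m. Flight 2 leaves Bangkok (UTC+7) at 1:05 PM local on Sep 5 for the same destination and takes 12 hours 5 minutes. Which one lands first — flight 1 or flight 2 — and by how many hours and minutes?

Flight 1 in UTC: 8:40 PM + 5:00 = 1:40 AM on Sep 5.
+9 hours and 40 minutes → arrive 11:20 AM UTC on Sep 5.
Flight 2 in UTC: 1:05 PM − 7:00 = 6:05 AM on Sep 5.
+12 hours and 5 minutes → arrive 6:10 PM UTC on Sep 5.
Flight 1 lands earlier by 6 hours 50 minutes.

the first, by 6 hours 50 minutes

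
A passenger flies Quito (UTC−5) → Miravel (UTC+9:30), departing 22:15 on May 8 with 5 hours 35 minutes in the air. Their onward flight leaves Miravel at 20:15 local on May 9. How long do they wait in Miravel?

1 hour 55 minutes

Convert departure to UTC: 22:15 + 5:00 = 03:15 UTC on May 9.
Add 5 hours and 35 minutes flight time → 08:50 UTC.
Miravel is UTC+9:30, so local arrival = 08:50 + 9:30 = 18:20 on May 9.
Layover = 20:15 − 18:20 = 1 hour 55 minutes.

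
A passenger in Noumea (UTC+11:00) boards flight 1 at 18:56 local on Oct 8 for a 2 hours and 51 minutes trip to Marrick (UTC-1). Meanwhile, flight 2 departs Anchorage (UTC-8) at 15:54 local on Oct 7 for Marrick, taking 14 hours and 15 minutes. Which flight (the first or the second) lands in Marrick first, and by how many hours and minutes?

the first, by 3 hours 22 minutes

Flight 1 in UTC: 18:56 − 11:00 = 07:56 on Oct 8.
+2 hours 51 minutes → arrive 10:47 UTC on Oct 8.
Flight 2 in UTC: 15:54 + 8:00 = 23:54 on Oct 7.
+14 hours 15 minutes → arrive 14:09 UTC on Oct 8.
Flight 1 lands earlier by 3 hours 22 minutes.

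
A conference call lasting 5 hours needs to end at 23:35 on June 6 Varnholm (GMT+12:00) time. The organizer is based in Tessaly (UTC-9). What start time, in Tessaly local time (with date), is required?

21:35 on June 5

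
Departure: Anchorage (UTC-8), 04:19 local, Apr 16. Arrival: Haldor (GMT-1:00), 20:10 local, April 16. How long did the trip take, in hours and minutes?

8 hours 51 minutes

Haldor is 7:00 ahead of Anchorage.
Clock-face elapsed time (ignoring zones) is 15 hours 51 minutes.
Actual elapsed = 15 hours 51 minutes − 7:00 = 8 hours 51 minutes.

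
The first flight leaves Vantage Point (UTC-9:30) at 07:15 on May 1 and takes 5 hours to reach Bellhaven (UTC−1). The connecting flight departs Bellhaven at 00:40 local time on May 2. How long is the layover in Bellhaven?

Convert departure to UTC: 07:15 + 9:30 = 16:45 UTC on May 1.
Add 5 hours flight time → 21:45 UTC.
Bellhaven is UTC−1:00, so local arrival = 21:45 − 1:00 = 20:45 on May 1.
Layover = 00:40 − 20:45 (+1 day) = 3 hours 55 minutes.

3 hours 55 minutes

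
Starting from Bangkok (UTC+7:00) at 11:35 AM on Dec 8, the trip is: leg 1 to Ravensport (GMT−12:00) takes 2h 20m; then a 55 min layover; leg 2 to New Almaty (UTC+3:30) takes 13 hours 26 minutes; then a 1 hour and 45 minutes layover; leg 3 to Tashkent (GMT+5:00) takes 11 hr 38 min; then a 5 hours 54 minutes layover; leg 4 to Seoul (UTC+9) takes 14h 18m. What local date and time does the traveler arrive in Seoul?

Convert departure to UTC: 11:35 AM − 7:00 = 4:35 AM UTC on Dec 8.
Add 2 hours 20 minutes leg 1 → 6:55 AM UTC.
Add 55 minutes layover in Ravensport → 7:50 AM UTC.
Add 13 hours and 26 minutes leg 2 → 9:16 PM UTC.
Add 1 hour 45 minutes layover in New Almaty → 11:01 PM UTC.
Add 11 hours and 38 minutes leg 3 → 10:39 AM UTC (Dec 9).
Add 5 hours and 54 minutes layover in Tashkent → 4:33 PM UTC.
Add 14 hours and 18 minutes leg 4 → 6:51 AM UTC (Dec 10).
Seoul is UTC+9:00, so local arrival = 6:51 AM + 9:00 = 3:51 PM on Dec 10.

3:51 PM on December 10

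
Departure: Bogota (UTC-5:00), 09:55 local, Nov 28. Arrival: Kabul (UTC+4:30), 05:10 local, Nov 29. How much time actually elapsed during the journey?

9 hours 45 minutes

Departure in UTC: 09:55 + 5:00 = 14:55 on Nov 28.
Arrival in UTC: 05:10 − 4:30 = 00:40 on Nov 29.
Elapsed = 00:40 − 14:55 (+1 day) = 9 hours 45 minutes.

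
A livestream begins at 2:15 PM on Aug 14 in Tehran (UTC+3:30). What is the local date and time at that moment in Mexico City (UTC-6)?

4:45 AM on August 14

Mexico City is 9:30 behind Tehran.
Shift by the zone difference: 2:15 PM − 9:30 = 4:45 AM on Aug 14 in Mexico City.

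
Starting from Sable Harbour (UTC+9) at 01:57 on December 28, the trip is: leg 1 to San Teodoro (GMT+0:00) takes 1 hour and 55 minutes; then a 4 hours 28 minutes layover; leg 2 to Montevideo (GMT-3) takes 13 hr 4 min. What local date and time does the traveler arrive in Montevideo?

09:24 on December 28

Convert departure to UTC: 01:57 − 9:00 = 16:57 UTC on Dec 27.
Add 1 hour 55 minutes leg 1 → 18:52 UTC.
Add 4 hours 28 minutes layover in San Teodoro → 23:20 UTC.
Add 13 hours and 4 minutes leg 2 → 12:24 UTC (Dec 28).
Montevideo is UTC−3:00, so local arrival = 12:24 − 3:00 = 09:24 on Dec 28.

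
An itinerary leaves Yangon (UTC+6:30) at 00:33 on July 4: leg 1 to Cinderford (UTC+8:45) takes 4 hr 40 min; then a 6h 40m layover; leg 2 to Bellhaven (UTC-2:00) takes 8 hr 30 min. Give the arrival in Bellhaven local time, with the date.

11:53 on July 4

Convert departure to UTC: 00:33 − 6:30 = 18:03 UTC on Jul 3.
Add 4 hours 40 minutes leg 1 → 22:43 UTC.
Add 6 hours 40 minutes layover in Cinderford → 05:23 UTC (Jul 4).
Add 8 hours 30 minutes leg 2 → 13:53 UTC.
Bellhaven is UTC−2:00, so local arrival = 13:53 − 2:00 = 11:53 on Jul 4.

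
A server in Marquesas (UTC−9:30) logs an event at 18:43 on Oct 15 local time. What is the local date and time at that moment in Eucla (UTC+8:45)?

12:58 on October 16

Eucla is 18:15 ahead of Marquesas.
Shift by the zone difference: 18:43 + 18:15 = 12:58 on Oct 16 in Eucla.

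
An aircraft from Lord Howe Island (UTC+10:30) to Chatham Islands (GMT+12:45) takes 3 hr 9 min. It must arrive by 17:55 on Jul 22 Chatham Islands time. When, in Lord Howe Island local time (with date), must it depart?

12:31 on Jul 22

Target arrival in UTC: 17:55 − 12:45 = 05:10 on Jul 22.
Subtract 3 hours 9 minutes → departure 02:01 UTC on Jul 22.
Lord Howe Island is UTC+10:30: 02:01 + 10:30 = 12:31 on Jul 22.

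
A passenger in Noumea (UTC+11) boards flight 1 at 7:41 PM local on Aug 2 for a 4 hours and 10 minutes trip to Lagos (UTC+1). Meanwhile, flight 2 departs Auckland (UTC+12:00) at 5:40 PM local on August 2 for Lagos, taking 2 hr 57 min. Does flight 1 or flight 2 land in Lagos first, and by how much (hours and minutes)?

Flight 1 in UTC: 7:41 PM − 11:00 = 8:41 AM on Aug 2.
+4 hours 10 minutes → arrive 12:51 PM UTC on Aug 2.
Flight 2 in UTC: 5:40 PM − 12:00 = 5:40 AM on Aug 2.
+2 hours 57 minutes → arrive 8:37 AM UTC on Aug 2.
Flight 2 lands earlier by 4 hours 14 minutes.

the second, by 4 hours 14 minutes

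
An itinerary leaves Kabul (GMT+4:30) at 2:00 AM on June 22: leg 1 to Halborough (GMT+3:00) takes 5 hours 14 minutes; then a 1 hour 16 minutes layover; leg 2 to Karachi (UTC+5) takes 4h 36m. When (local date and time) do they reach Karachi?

Convert departure to UTC: 2:00 AM − 4:30 = 9:30 PM UTC on Jun 21.
Add 5 hours and 14 minutes leg 1 → 2:44 AM UTC (Jun 22).
Add 1 hour 16 minutes layover in Halborough → 4:00 AM UTC.
Add 4 hours and 36 minutes leg 2 → 8:36 AM UTC.
Karachi is UTC+5:00, so local arrival = 8:36 AM + 5:00 = 1:36 PM on Jun 22.

1:36 PM on Jun 22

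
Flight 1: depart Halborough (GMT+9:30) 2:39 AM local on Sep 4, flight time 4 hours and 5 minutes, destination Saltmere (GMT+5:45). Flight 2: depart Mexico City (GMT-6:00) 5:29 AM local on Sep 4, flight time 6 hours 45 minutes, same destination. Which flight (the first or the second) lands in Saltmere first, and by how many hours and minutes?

Flight 1 in UTC: 2:39 AM − 9:30 = 5:09 PM on Sep 3.
+4 hours 5 minutes → arrive 9:14 PM UTC on Sep 3.
Flight 2 in UTC: 5:29 AM + 6:00 = 11:29 AM on Sep 4.
+6 hours and 45 minutes → arrive 6:14 PM UTC on Sep 4.
Flight 1 lands earlier by 21 hours.

the first, by 21 hours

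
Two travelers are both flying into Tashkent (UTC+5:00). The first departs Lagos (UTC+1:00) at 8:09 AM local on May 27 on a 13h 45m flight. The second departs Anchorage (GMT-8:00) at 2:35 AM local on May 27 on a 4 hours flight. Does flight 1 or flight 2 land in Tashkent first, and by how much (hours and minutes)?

the second, by 6 hours 19 minutes

Flight 1 in UTC: 8:09 AM − 1:00 = 7:09 AM on May 27.
+13 hours and 45 minutes → arrive 8:54 PM UTC on May 27.
Flight 2 in UTC: 2:35 AM + 8:00 = 10:35 AM on May 27.
+4 hours → arrive 2:35 PM UTC on May 27.
Flight 2 lands earlier by 6 hours 19 minutes.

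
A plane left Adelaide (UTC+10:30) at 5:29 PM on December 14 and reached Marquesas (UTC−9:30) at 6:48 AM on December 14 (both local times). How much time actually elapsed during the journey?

Departure in UTC: 5:29 PM − 10:30 = 6:59 AM on Dec 14.
Arrival in UTC: 6:48 AM + 9:30 = 4:18 PM on Dec 14.
Elapsed = 4:18 PM − 6:59 AM = 9 hours 19 minutes.

9 hours 19 minutes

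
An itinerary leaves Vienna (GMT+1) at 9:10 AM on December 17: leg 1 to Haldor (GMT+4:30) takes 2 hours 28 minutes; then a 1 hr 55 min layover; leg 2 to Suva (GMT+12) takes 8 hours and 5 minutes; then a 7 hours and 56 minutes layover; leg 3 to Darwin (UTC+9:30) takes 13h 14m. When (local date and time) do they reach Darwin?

Convert departure to UTC: 9:10 AM − 1:00 = 8:10 AM UTC on Dec 17.
Add 2 hours 28 minutes leg 1 → 10:38 AM UTC.
Add 1 hour 55 minutes layover in Haldor → 12:33 PM UTC.
Add 8 hours 5 minutes leg 2 → 8:38 PM UTC.
Add 7 hours 56 minutes layover in Suva → 4:34 AM UTC (Dec 18).
Add 13 hours and 14 minutes leg 3 → 5:48 PM UTC.
Darwin is UTC+9:30, so local arrival = 5:48 PM + 9:30 = 3:18 AM on Dec 19.

3:18 AM on December 19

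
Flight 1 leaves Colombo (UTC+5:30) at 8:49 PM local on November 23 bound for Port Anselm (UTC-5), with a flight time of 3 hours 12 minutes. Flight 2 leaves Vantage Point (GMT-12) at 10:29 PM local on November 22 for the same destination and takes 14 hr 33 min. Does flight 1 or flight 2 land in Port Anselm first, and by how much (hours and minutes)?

Flight 1 in UTC: 8:49 PM − 5:30 = 3:19 PM on Nov 23.
+3 hours and 12 minutes → arrive 6:31 PM UTC on Nov 23.
Flight 2 in UTC: 10:29 PM + 12:00 = 10:29 AM on Nov 23.
+14 hours 33 minutes → arrive 1:02 AM UTC on Nov 24.
Flight 1 lands earlier by 6 hours 31 minutes.

the first, by 6 hours 31 minutes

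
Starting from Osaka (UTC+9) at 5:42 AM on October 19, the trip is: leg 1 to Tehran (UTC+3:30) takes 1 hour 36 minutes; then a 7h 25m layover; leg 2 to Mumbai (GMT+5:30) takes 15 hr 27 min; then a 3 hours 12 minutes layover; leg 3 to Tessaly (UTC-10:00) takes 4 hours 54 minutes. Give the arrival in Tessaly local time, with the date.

7:16 PM on October 19

Convert departure to UTC: 5:42 AM − 9:00 = 8:42 PM UTC on Oct 18.
Add 1 hour 36 minutes leg 1 → 10:18 PM UTC.
Add 7 hours 25 minutes layover in Tehran → 5:43 AM UTC (Oct 19).
Add 15 hours 27 minutes leg 2 → 9:10 PM UTC.
Add 3 hours 12 minutes layover in Mumbai → 12:22 AM UTC (Oct 20).
Add 4 hours and 54 minutes leg 3 → 5:16 AM UTC.
Tessaly is UTC−10:00, so local arrival = 5:16 AM − 10:00 = 7:16 PM on Oct 19.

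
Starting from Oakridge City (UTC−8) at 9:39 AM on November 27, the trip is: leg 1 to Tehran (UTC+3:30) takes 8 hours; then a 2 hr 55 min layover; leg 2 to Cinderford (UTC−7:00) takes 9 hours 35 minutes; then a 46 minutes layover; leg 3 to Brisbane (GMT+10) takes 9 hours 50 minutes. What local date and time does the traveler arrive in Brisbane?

10:45 AM on November 29

Convert departure to UTC: 9:39 AM + 8:00 = 5:39 PM UTC on Nov 27.
Add 8 hours leg 1 → 1:39 AM UTC (Nov 28).
Add 2 hours and 55 minutes layover in Tehran → 4:34 AM UTC.
Add 9 hours 35 minutes leg 2 → 2:09 PM UTC.
Add 46 minutes layover in Cinderford → 2:55 PM UTC.
Add 9 hours and 50 minutes leg 3 → 12:45 AM UTC (Nov 29).
Brisbane is UTC+10:00, so local arrival = 12:45 AM + 10:00 = 10:45 AM on Nov 29.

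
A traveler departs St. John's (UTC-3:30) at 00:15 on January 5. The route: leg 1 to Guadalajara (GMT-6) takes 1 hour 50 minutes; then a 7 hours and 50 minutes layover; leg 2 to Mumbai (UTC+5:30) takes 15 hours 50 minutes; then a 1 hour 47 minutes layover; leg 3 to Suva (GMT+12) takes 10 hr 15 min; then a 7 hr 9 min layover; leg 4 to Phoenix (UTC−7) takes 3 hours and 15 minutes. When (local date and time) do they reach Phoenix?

20:41 on January 6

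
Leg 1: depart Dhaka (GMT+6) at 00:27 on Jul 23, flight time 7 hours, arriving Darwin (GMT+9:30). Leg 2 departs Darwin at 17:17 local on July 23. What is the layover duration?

6 hours 20 minutes

Convert departure to UTC: 00:27 − 6:00 = 18:27 UTC on Jul 22.
Add 7 hours flight time → 01:27 UTC (Jul 23).
Darwin is UTC+9:30, so local arrival = 01:27 + 9:30 = 10:57 on Jul 23.
Layover = 17:17 − 10:57 = 6 hours 20 minutes.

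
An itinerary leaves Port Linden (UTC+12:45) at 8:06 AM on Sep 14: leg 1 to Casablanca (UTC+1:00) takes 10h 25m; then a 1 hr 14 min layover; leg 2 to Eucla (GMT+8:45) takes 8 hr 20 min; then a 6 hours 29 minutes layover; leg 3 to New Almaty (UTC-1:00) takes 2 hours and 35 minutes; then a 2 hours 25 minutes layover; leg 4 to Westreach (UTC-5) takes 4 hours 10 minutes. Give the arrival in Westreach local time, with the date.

Convert departure to UTC: 8:06 AM − 12:45 = 7:21 PM UTC on Sep 13.
Add 10 hours 25 minutes leg 1 → 5:46 AM UTC (Sep 14).
Add 1 hour 14 minutes layover in Casablanca → 7:00 AM UTC.
Add 8 hours 20 minutes leg 2 → 3:20 PM UTC.
Add 6 hours and 29 minutes layover in Eucla → 9:49 PM UTC.
Add 2 hours and 35 minutes leg 3 → 12:24 AM UTC (Sep 15).
Add 2 hours and 25 minutes layover in New Almaty → 2:49 AM UTC.
Add 4 hours and 10 minutes leg 4 → 6:59 AM UTC.
Westreach is UTC−5:00, so local arrival = 6:59 AM − 5:00 = 1:59 AM on Sep 15.

1:59 AM on September 15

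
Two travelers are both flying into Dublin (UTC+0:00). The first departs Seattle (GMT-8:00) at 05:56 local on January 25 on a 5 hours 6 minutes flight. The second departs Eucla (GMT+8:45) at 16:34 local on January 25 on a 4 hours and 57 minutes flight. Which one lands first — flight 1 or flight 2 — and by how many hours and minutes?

the second, by 6 hours 16 minutes

Flight 1 in UTC: 05:56 + 8:00 = 13:56 on Jan 25.
+5 hours 6 minutes → arrive 19:02 UTC on Jan 25.
Flight 2 in UTC: 16:34 − 8:45 = 07:49 on Jan 25.
+4 hours and 57 minutes → arrive 12:46 UTC on Jan 25.
Flight 2 lands earlier by 6 hours 16 minutes.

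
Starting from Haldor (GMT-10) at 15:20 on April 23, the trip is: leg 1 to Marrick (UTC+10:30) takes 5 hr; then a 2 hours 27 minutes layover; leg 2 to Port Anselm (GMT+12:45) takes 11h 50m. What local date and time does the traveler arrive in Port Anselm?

09:22 on April 25

Convert departure to UTC: 15:20 + 10:00 = 01:20 UTC on Apr 24.
Add 5 hours leg 1 → 06:20 UTC.
Add 2 hours 27 minutes layover in Marrick → 08:47 UTC.
Add 11 hours 50 minutes leg 2 → 20:37 UTC.
Port Anselm is UTC+12:45, so local arrival = 20:37 + 12:45 = 09:22 on Apr 25.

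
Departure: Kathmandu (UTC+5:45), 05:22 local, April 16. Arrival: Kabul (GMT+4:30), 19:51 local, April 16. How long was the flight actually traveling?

15 hours 44 minutes

Kabul is 1:15 behind Kathmandu.
Clock-face elapsed time (ignoring zones) is 14 hours 29 minutes.
Actual elapsed = 14 hours 29 minutes + 1:15 = 15 hours 44 minutes.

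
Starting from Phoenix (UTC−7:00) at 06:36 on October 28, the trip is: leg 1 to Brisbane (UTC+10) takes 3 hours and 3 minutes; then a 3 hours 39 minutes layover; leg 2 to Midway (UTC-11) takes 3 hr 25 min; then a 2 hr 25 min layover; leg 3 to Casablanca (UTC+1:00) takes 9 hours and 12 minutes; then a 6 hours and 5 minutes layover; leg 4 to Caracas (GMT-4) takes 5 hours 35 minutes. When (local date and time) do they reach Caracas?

19:00 on October 29

Convert departure to UTC: 06:36 + 7:00 = 13:36 UTC on Oct 28.
Add 3 hours 3 minutes leg 1 → 16:39 UTC.
Add 3 hours and 39 minutes layover in Brisbane → 20:18 UTC.
Add 3 hours 25 minutes leg 2 → 23:43 UTC.
Add 2 hours 25 minutes layover in Midway → 02:08 UTC (Oct 29).
Add 9 hours 12 minutes leg 3 → 11:20 UTC.
Add 6 hours 5 minutes layover in Casablanca → 17:25 UTC.
Add 5 hours 35 minutes leg 4 → 23:00 UTC.
Caracas is UTC−4:00, so local arrival = 23:00 − 4:00 = 19:00 on Oct 29.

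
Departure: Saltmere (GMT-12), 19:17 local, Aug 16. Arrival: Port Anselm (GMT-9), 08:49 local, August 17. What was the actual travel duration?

Departure in UTC: 19:17 + 12:00 = 07:17 on Aug 17.
Arrival in UTC: 08:49 + 9:00 = 17:49 on Aug 17.
Elapsed = 17:49 − 07:17 = 10 hours 32 minutes.

10 hours 32 minutes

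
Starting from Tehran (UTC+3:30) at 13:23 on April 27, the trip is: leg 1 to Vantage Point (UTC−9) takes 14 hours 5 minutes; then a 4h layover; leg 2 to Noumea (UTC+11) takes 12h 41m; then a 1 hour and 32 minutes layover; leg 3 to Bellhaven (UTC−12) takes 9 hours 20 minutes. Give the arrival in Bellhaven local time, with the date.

Convert departure to UTC: 13:23 − 3:30 = 09:53 UTC on Apr 27.
Add 14 hours and 5 minutes leg 1 → 23:58 UTC.
Add 4 hours layover in Vantage Point → 03:58 UTC (Apr 28).
Add 12 hours and 41 minutes leg 2 → 16:39 UTC.
Add 1 hour and 32 minutes layover in Noumea → 18:11 UTC.
Add 9 hours and 20 minutes leg 3 → 03:31 UTC (Apr 29).
Bellhaven is UTC−12:00, so local arrival = 03:31 − 12:00 = 15:31 on Apr 28.

15:31 on Apr 28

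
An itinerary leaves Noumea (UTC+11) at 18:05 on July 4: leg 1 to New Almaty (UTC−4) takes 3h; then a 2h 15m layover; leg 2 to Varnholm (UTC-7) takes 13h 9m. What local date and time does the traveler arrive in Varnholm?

18:29 on July 4

Convert departure to UTC: 18:05 − 11:00 = 07:05 UTC on Jul 4.
Add 3 hours leg 1 → 10:05 UTC.
Add 2 hours 15 minutes layover in New Almaty → 12:20 UTC.
Add 13 hours 9 minutes leg 2 → 01:29 UTC (Jul 5).
Varnholm is UTC−7:00, so local arrival = 01:29 − 7:00 = 18:29 on Jul 4.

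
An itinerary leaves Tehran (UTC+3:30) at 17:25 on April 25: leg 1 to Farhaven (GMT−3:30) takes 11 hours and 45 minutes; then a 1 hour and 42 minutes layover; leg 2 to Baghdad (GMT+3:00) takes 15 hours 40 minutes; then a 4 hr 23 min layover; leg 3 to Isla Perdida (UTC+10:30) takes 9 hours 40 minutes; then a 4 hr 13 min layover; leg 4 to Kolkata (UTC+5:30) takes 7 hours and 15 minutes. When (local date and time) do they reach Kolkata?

02:03 on April 28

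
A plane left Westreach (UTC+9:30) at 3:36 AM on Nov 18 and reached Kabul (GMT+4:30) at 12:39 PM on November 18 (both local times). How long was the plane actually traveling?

Departure in UTC: 3:36 AM − 9:30 = 6:06 PM on Nov 17.
Arrival in UTC: 12:39 PM − 4:30 = 8:09 AM on Nov 18.
Elapsed = 8:09 AM − 6:06 PM (+1 day) = 14 hours 3 minutes.

14 hours 3 minutes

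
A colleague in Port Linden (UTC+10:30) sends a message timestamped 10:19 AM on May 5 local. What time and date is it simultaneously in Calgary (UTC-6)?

5:49 PM on May 4

Calgary is 16:30 behind Port Linden.
Shift by the zone difference: 10:19 AM − 16:30 = 5:49 PM on May 4 in Calgary.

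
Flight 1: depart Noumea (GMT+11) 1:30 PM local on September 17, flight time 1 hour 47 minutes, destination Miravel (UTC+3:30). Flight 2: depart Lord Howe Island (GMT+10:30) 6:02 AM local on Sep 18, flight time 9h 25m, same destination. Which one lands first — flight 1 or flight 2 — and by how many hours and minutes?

the first, by 24 hours 40 minutes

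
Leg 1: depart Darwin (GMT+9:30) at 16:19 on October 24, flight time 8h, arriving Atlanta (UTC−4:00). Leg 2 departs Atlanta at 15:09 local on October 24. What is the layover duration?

Convert departure to UTC: 16:19 − 9:30 = 06:49 UTC on Oct 24.
Add 8 hours flight time → 14:49 UTC.
Atlanta is UTC−4:00, so local arrival = 14:49 − 4:00 = 10:49 on Oct 24.
Layover = 15:09 − 10:49 = 4 hours 20 minutes.

4 hours 20 minutes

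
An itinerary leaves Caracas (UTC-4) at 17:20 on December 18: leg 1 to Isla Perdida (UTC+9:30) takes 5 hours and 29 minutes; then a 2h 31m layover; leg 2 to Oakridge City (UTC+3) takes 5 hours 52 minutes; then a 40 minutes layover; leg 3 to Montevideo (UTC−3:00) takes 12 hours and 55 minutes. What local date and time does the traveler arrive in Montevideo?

21:47 on Dec 19

Convert departure to UTC: 17:20 + 4:00 = 21:20 UTC on Dec 18.
Add 5 hours and 29 minutes leg 1 → 02:49 UTC (Dec 19).
Add 2 hours and 31 minutes layover in Isla Perdida → 05:20 UTC.
Add 5 hours and 52 minutes leg 2 → 11:12 UTC.
Add 40 minutes layover in Oakridge City → 11:52 UTC.
Add 12 hours 55 minutes leg 3 → 00:47 UTC (Dec 20).
Montevideo is UTC−3:00, so local arrival = 00:47 − 3:00 = 21:47 on Dec 19.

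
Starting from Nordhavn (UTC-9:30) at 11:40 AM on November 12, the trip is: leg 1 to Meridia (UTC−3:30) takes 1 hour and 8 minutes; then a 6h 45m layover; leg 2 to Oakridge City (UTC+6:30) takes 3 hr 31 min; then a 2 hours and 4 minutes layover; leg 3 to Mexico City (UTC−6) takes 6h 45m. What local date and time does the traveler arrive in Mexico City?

11:23 AM on November 13

Convert departure to UTC: 11:40 AM + 9:30 = 9:10 PM UTC on Nov 12.
Add 1 hour and 8 minutes leg 1 → 10:18 PM UTC.
Add 6 hours 45 minutes layover in Meridia → 5:03 AM UTC (Nov 13).
Add 3 hours 31 minutes leg 2 → 8:34 AM UTC.
Add 2 hours and 4 minutes layover in Oakridge City → 10:38 AM UTC.
Add 6 hours 45 minutes leg 3 → 5:23 PM UTC.
Mexico City is UTC−6:00, so local arrival = 5:23 PM − 6:00 = 11:23 AM on Nov 13.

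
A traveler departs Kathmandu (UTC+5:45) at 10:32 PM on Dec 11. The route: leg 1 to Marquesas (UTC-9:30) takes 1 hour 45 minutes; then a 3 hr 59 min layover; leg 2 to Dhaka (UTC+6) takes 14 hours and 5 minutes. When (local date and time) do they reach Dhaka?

Convert departure to UTC: 10:32 PM − 5:45 = 4:47 PM UTC on Dec 11.
Add 1 hour and 45 minutes leg 1 → 6:32 PM UTC.
Add 3 hours 59 minutes layover in Marquesas → 10:31 PM UTC.
Add 14 hours 5 minutes leg 2 → 12:36 PM UTC (Dec 12).
Dhaka is UTC+6:00, so local arrival = 12:36 PM + 6:00 = 6:36 PM on Dec 12.

6:36 PM on Dec 12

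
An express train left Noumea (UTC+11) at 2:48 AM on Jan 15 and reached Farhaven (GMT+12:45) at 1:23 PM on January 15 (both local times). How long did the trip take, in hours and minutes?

Farhaven is 1:45 ahead of Noumea.
Clock-face elapsed time (ignoring zones) is 10 hours 35 minutes.
Actual elapsed = 10 hours 35 minutes − 1:45 = 8 hours 50 minutes.

8 hours 50 minutes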